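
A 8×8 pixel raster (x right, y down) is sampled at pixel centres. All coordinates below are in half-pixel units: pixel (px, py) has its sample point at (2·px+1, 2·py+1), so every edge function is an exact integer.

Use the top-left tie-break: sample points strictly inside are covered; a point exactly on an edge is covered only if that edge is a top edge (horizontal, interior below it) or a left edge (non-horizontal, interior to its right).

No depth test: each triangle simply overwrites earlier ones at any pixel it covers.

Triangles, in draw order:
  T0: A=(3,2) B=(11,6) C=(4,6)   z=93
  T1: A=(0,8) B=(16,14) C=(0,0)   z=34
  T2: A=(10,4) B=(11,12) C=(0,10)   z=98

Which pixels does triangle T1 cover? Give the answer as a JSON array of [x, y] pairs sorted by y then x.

T0:
  2·area = 28
  edge (3, 2)→(11, 6): d=(8,4) right/bottom  bias=-1
  edge (11, 6)→(4, 6): d=(-7,0) right/bottom  bias=-1
  edge (4, 6)→(3, 2): d=(-1,-4) top-left  bias=+0
    (0,0)@(1, 1): e=[0,35,-7] → .  [on edge]
    (2,1)@(5, 3): e=[0,21,7] → .  [on edge]
    (2,2)@(5, 5): e=[16,7,5] → X
    (3,2)@(7, 5): e=[8,7,13] → X
    (4,2)@(9, 5): e=[0,7,21] → .  [on edge]
    (2,3)@(5, 7): e=[32,-7,3] → .
    (3,3)@(7, 7): e=[24,-7,11] → .
    (6,3)@(13, 7): e=[0,-7,35] → .  [on edge]
  covered (2 px):
    . . . . . . . .
    . . . . . . . .
    . . X X . . . .
    . . . . . . . .
    . . . . . . . .
    . . . . . . . .
    . . . . . . . .
    . . . . . . . .
T1:
  2·area = 128  (B↔C swapped to make it positive)
  edge (0, 8)→(0, 0): d=(0,-8) top-left  bias=+0
  edge (0, 0)→(16, 14): d=(16,14) right/bottom  bias=-1
  edge (16, 14)→(0, 8): d=(-16,-6) top-left  bias=+0
    (0,0)@(1, 1): e=[8,2,118] → X
    (1,0)@(3, 1): e=[24,-26,130] → .
    (0,1)@(1, 3): e=[8,34,86] → X
    (1,1)@(3, 3): e=[24,6,98] → X
    (2,1)@(5, 3): e=[40,-22,110] → .
    (0,2)@(1, 5): e=[8,66,54] → X
    (2,2)@(5, 5): e=[40,10,78] → X
    (3,2)@(7, 5): e=[56,-18,90] → .
    (0,3)@(1, 7): e=[8,98,22] → X
    (3,3)@(7, 7): e=[56,14,58] → X
    (4,3)@(9, 7): e=[72,-14,70] → .
    (0,4)@(1, 9): e=[8,130,-10] → .
  covered (16 px):
    X . . . . . . .
    X X . . . . . .
    X X X . . . . .
    X X X X . . . .
    . X X X X . . .
    . . . . X X . .
    . . . . . . . .
    . . . . . . . .
T2:
  2·area = 86
  edge (10, 4)→(11, 12): d=(1,8) right/bottom  bias=-1
  edge (11, 12)→(0, 10): d=(-11,-2) top-left  bias=+0
  edge (0, 10)→(10, 4): d=(10,-6) top-left  bias=+0
    (7,0)@(15, 1): e=[-43,129,0] → .  [on edge]
    (4,2)@(9, 5): e=[9,73,4] → X
    (5,2)@(11, 5): e=[-7,77,16] → .
    (2,3)@(5, 7): e=[43,43,0] → X  [on edge]
    (3,3)@(7, 7): e=[27,47,12] → X
    (5,3)@(11, 7): e=[-5,55,36] → .
    (1,4)@(3, 9): e=[61,17,8] → X
    (5,4)@(11, 9): e=[-3,33,56] → .
    (1,5)@(3, 11): e=[63,-5,28] → .
    (2,5)@(5, 11): e=[47,-1,40] → .
    (3,5)@(7, 11): e=[31,3,52] → X
    (5,5)@(11, 11): e=[-1,11,76] → .
  covered (10 px):
    . . . . . . . .
    . . . . . . . .
    . . . . X . . .
    . . X X X . . .
    . X X X X . . .
    . . . X X . . .
    . . . . . . . .
    . . . . . . . .

Answer: [[0,0],[0,1],[1,1],[0,2],[1,2],[2,2],[0,3],[1,3],[2,3],[3,3],[1,4],[2,4],[3,4],[4,4],[4,5],[5,5]]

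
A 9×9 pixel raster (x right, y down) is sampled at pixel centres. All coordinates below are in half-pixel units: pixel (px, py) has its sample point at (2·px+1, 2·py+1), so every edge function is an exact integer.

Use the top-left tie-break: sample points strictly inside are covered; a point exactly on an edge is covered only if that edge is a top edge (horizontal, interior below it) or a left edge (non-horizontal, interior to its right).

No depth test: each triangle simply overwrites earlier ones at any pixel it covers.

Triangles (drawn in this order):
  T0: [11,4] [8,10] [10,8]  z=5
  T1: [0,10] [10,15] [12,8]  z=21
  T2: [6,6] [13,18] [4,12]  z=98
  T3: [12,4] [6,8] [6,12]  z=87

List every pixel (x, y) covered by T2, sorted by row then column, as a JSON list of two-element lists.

T0:
  2·area = 6  (B↔C swapped to make it positive)
  edge (11, 4)→(10, 8): d=(-1,4) right/bottom  bias=-1
  edge (10, 8)→(8, 10): d=(-2,2) right/bottom  bias=-1
  edge (8, 10)→(11, 4): d=(3,-6) top-left  bias=+0
    (8,0)@(17, 1): e=[-21,0,27] → ·  [on edge]
    (7,1)@(15, 3): e=[-15,0,21] → ·  [on edge]
    (6,2)@(13, 5): e=[-9,0,15] → ·  [on edge]
    (5,3)@(11, 7): e=[-3,0,9] → ·  [on edge]
    (4,4)@(9, 9): e=[3,0,3] → ·  [on edge]
    (3,5)@(7, 11): e=[9,0,-3] → ·  [on edge]
    (2,6)@(5, 13): e=[15,0,-9] → ·  [on edge]
    (1,7)@(3, 15): e=[21,0,-15] → ·  [on edge]
    (0,8)@(1, 17): e=[27,0,-21] → ·  [on edge]
  covered (0 px):
    · · · · · · · · ·
    · · · · · · · · ·
    · · · · · · · · ·
    · · · · · · · · ·
    · · · · · · · · ·
    · · · · · · · · ·
    · · · · · · · · ·
    · · · · · · · · ·
    · · · · · · · · ·
T1:
  2·area = 80  (B↔C swapped to make it positive)
  edge (0, 10)→(12, 8): d=(12,-2) top-left  bias=+0
  edge (12, 8)→(10, 15): d=(-2,7) right/bottom  bias=-1
  edge (10, 15)→(0, 10): d=(-10,-5) top-left  bias=+0
    (3,4)@(7, 9): e=[2,33,45] → █
    (4,4)@(9, 9): e=[6,19,55] → █
    (5,4)@(11, 9): e=[10,5,65] → █
    (6,4)@(13, 9): e=[14,-9,75] → ·
    (1,5)@(3, 11): e=[18,57,5] → █
    (2,5)@(5, 11): e=[22,43,15] → █
    (6,5)@(13, 11): e=[38,-13,55] → ·
    (1,6)@(3, 13): e=[42,53,-15] → ·
    (2,6)@(5, 13): e=[46,39,-5] → ·
    (3,6)@(7, 13): e=[50,25,5] → █
    (5,6)@(11, 13): e=[58,-3,25] → ·
    (3,7)@(7, 15): e=[74,21,-15] → ·
  covered (10 px):
    · · · · · · · · ·
    · · · · · · · · ·
    · · · · · · · · ·
    · · · · · · · · ·
    · · · █ █ █ · · ·
    · █ █ █ █ █ · · ·
    · · · █ █ · · · ·
    · · · · · · · · ·
    · · · · · · · · ·
T2:
  2·area = 66
  edge (6, 6)→(13, 18): d=(7,12) right/bottom  bias=-1
  edge (13, 18)→(4, 12): d=(-9,-6) top-left  bias=+0
  edge (4, 12)→(6, 6): d=(2,-6) top-left  bias=+0
    (3,1)@(7, 3): e=[-33,99,0] → ·  [on edge]
    (2,4)@(5, 9): e=[33,33,0] → █  [on edge]
    (3,4)@(7, 9): e=[9,45,12] → █
    (4,4)@(9, 9): e=[-15,57,24] → ·
    (2,5)@(5, 11): e=[47,15,4] → █
    (4,5)@(9, 11): e=[-1,39,28] → ·
    (2,6)@(5, 13): e=[61,-3,8] → ·
    (3,6)@(7, 13): e=[37,9,20] → █
    (4,6)@(9, 13): e=[13,21,32] → █
    (5,6)@(11, 13): e=[-11,33,44] → ·
    (1,7)@(3, 15): e=[99,-33,0] → ·  [on edge]
    (3,7)@(7, 15): e=[51,-9,24] → ·
  covered (8 px):
    · · · · · · · · ·
    · · · · · · · · ·
    · · · · · · · · ·
    · · · · · · · · ·
    · · █ █ · · · · ·
    · · █ █ · · · · ·
    · · · █ █ · · · ·
    · · · · █ █ · · ·
    · · · · · · · · ·
T3:
  2·area = 24  (B↔C swapped to make it positive)
  edge (12, 4)→(6, 12): d=(-6,8) right/bottom  bias=-1
  edge (6, 12)→(6, 8): d=(0,-4) top-left  bias=+0
  edge (6, 8)→(12, 4): d=(6,-4) top-left  bias=+0
    (5,2)@(11, 5): e=[2,20,2] → █
    (6,2)@(13, 5): e=[-14,28,10] → ·
    (4,3)@(9, 7): e=[6,12,6] → █
    (5,3)@(11, 7): e=[-10,20,14] → ·
    (3,4)@(7, 9): e=[10,4,10] → █
    (4,4)@(9, 9): e=[-6,12,18] → ·
    (3,5)@(7, 11): e=[-2,4,22] → ·
  covered (3 px):
    · · · · · · · · ·
    · · · · · · · · ·
    · · · · · █ · · ·
    · · · · █ · · · ·
    · · · █ · · · · ·
    · · · · · · · · ·
    · · · · · · · · ·
    · · · · · · · · ·
    · · · · · · · · ·

Result: [[2,4],[3,4],[2,5],[3,5],[3,6],[4,6],[4,7],[5,7]]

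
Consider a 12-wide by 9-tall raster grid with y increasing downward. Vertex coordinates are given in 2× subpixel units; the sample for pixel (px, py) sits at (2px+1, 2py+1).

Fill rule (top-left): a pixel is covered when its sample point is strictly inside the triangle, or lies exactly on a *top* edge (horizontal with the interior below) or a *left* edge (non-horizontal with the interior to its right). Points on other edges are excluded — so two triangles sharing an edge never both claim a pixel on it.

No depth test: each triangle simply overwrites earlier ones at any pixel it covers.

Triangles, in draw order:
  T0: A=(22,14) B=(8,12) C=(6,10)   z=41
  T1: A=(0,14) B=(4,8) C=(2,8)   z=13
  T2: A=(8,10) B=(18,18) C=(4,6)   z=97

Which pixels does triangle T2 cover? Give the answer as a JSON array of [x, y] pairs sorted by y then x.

T0:
  2·area = 24
  edge (22, 14)→(8, 12): d=(-14,-2) top-left  bias=+0
  edge (8, 12)→(6, 10): d=(-2,-2) top-left  bias=+0
  edge (6, 10)→(22, 14): d=(16,4) right/bottom  bias=-1
    (0,2)@(1, 5): e=[84,0,-60] → ·  [on edge]
    (1,3)@(3, 7): e=[60,0,-36] → ·  [on edge]
    (2,4)@(5, 9): e=[36,0,-12] → ·  [on edge]
    (0,5)@(1, 11): e=[0,-12,36] → ·  [on edge]
    (3,5)@(7, 11): e=[12,0,12] → #  [on edge]
    (4,5)@(9, 11): e=[16,4,4] → #
    (5,5)@(11, 11): e=[20,8,-4] → ·
    (3,6)@(7, 13): e=[-16,-4,44] → ·
    (4,6)@(9, 13): e=[-12,0,36] → ·  [on edge]
    (7,6)@(15, 13): e=[0,12,12] → #  [on edge]
    (8,6)@(17, 13): e=[4,16,4] → #
    (9,6)@(19, 13): e=[8,20,-4] → ·
    (5,7)@(11, 15): e=[-36,0,60] → ·  [on edge]
    (6,8)@(13, 17): e=[-60,0,84] → ·  [on edge]
  covered (4 px):
    · · · · · · · · · · · ·
    · · · · · · · · · · · ·
    · · · · · · · · · · · ·
    · · · · · · · · · · · ·
    · · · · · · · · · · · ·
    · · · # # · · · · · · ·
    · · · · · · · # # · · ·
    · · · · · · · · · · · ·
    · · · · · · · · · · · ·
T1:
  2·area = 12  (B↔C swapped to make it positive)
  edge (0, 14)→(2, 8): d=(2,-6) top-left  bias=+0
  edge (2, 8)→(4, 8): d=(2,0) top-left  bias=+0
  edge (4, 8)→(0, 14): d=(-4,6) right/bottom  bias=-1
    (1,2)@(3, 5): e=[0,-6,18] → ·  [on edge]
    (1,4)@(3, 9): e=[8,2,2] → #
    (2,4)@(5, 9): e=[20,2,-10] → ·
    (0,5)@(1, 11): e=[0,6,6] → #  [on edge]
    (1,5)@(3, 11): e=[12,6,-6] → ·
    (0,6)@(1, 13): e=[4,10,-2] → ·
  covered (2 px):
    · · · · · · · · · · · ·
    · · · · · · · · · · · ·
    · · · · · · · · · · · ·
    · · · · · · · · · · · ·
    · # · · · · · · · · · ·
    # · · · · · · · · · · ·
    · · · · · · · · · · · ·
    · · · · · · · · · · · ·
    · · · · · · · · · · · ·
T2:
  2·area = 8  (B↔C swapped to make it positive)
  edge (8, 10)→(4, 6): d=(-4,-4) top-left  bias=+0
  edge (4, 6)→(18, 18): d=(14,12) right/bottom  bias=-1
  edge (18, 18)→(8, 10): d=(-10,-8) top-left  bias=+0
    (0,1)@(1, 3): e=[0,-6,14] → ·  [on edge]
    (1,2)@(3, 5): e=[0,-2,10] → ·  [on edge]
    (2,3)@(5, 7): e=[0,2,6] → #  [on edge]
    (3,3)@(7, 7): e=[8,-22,22] → ·
    (2,4)@(5, 9): e=[-8,30,-14] → ·
    (3,4)@(7, 9): e=[0,6,2] → #  [on edge]
    (4,4)@(9, 9): e=[8,-18,18] → ·
    (3,5)@(7, 11): e=[-8,34,-18] → ·
    (4,5)@(9, 11): e=[0,10,-2] → ·  [on edge]
    (5,6)@(11, 13): e=[0,14,-6] → ·  [on edge]
    (6,7)@(13, 15): e=[0,18,-10] → ·  [on edge]
    (7,8)@(15, 17): e=[0,22,-14] → ·  [on edge]
  covered (2 px):
    · · · · · · · · · · · ·
    · · · · · · · · · · · ·
    · · · · · · · · · · · ·
    · · # · · · · · · · · ·
    · · · # · · · · · · · ·
    · · · · · · · · · · · ·
    · · · · · · · · · · · ·
    · · · · · · · · · · · ·
    · · · · · · · · · · · ·

Result: [[2,3],[3,4]]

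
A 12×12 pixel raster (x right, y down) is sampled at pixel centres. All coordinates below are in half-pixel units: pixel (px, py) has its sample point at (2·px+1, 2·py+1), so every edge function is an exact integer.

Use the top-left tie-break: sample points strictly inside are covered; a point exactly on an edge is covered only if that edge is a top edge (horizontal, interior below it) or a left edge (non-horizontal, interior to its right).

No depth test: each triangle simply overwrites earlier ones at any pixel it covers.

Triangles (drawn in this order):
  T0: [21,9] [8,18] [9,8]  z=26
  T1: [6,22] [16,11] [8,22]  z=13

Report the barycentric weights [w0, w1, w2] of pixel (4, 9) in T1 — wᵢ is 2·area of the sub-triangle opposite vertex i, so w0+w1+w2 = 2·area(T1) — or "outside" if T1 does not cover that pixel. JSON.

T0:
  2·area = 121
  edge (21, 9)→(8, 18): d=(-13,9) right/bottom  bias=-1
  edge (8, 18)→(9, 8): d=(1,-10) top-left  bias=+0
  edge (9, 8)→(21, 9): d=(12,1) right/bottom  bias=-1
    (4,4)@(9, 9): e=[108,1,12] → X
    (5,4)@(11, 9): e=[90,21,10] → X
    (6,4)@(13, 9): e=[72,41,8] → X
    (7,4)@(15, 9): e=[54,61,6] → X
    (8,4)@(17, 9): e=[36,81,4] → X
    (9,4)@(19, 9): e=[18,101,2] → X
    (10,4)@(21, 9): e=[0,121,0] → .  [on edge]
    (4,5)@(9, 11): e=[82,3,36] → X
    (9,5)@(19, 11): e=[-8,103,26] → .
    (4,6)@(9, 13): e=[56,5,60] → X
    (8,6)@(17, 13): e=[-16,85,52] → .
    (4,7)@(9, 15): e=[30,7,84] → X
  covered (18 px):
    . . . . . . . . . . . .
    . . . . . . . . . . . .
    . . . . . . . . . . . .
    . . . . . . . . . . . .
    . . . . X X X X X X . .
    . . . . X X X X X . . .
    . . . . X X X X . . . .
    . . . . X X . . . . . .
    . . . . X . . . . . . .
    . . . . . . . . . . . .
    . . . . . . . . . . . .
    . . . . . . . . . . . .
T1:
  2·area = 22
  edge (6, 22)→(16, 11): d=(10,-11) top-left  bias=+0
  edge (16, 11)→(8, 22): d=(-8,11) right/bottom  bias=-1
  edge (8, 22)→(6, 22): d=(-2,0) right/bottom  bias=-1
    (6,7)@(13, 15): e=[7,1,14] → X
    (7,7)@(15, 15): e=[29,-21,14] → .
    (5,8)@(11, 17): e=[5,7,10] → X
    (6,8)@(13, 17): e=[27,-15,10] → .
    (4,9)@(9, 19): e=[3,13,6] → X
    (5,9)@(11, 19): e=[25,-9,6] → .
    (3,10)@(7, 21): e=[1,19,2] → X
    (4,10)@(9, 21): e=[23,-3,2] → .
    (3,11)@(7, 23): e=[21,3,-2] → .
  covered (4 px):
    . . . . . . . . . . . .
    . . . . . . . . . . . .
    . . . . . . . . . . . .
    . . . . . . . . . . . .
    . . . . . . . . . . . .
    . . . . . . . . . . . .
    . . . . . . . . . . . .
    . . . . . . X . . . . .
    . . . . . X . . . . . .
    . . . . X . . . . . . .
    . . . X . . . . . . . .
    . . . . . . . . . . . .

Final: [13,6,3]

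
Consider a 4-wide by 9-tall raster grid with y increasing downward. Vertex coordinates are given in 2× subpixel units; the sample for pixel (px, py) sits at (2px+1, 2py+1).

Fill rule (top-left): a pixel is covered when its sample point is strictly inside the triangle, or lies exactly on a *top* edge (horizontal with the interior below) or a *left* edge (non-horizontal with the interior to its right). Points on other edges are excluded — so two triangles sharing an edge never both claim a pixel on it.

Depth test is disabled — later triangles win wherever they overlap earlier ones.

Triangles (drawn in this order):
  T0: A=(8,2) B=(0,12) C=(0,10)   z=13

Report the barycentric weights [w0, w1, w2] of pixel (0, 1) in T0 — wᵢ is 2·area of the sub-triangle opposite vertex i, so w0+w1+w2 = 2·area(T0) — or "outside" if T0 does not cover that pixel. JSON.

T0:
  2·area = 16
  edge (8, 2)→(0, 12): d=(-8,10) right/bottom  bias=-1
  edge (0, 12)→(0, 10): d=(0,-2) top-left  bias=+0
  edge (0, 10)→(8, 2): d=(8,-8) top-left  bias=+0
    (3,1)@(7, 3): e=[2,14,0] → █  [on edge]
    (2,2)@(5, 5): e=[6,10,0] → █  [on edge]
    (3,2)@(7, 5): e=[-14,14,16] → ·
    (1,3)@(3, 7): e=[10,6,0] → █  [on edge]
    (2,3)@(5, 7): e=[-10,10,16] → ·
    (0,4)@(1, 9): e=[14,2,0] → █  [on edge]
    (1,4)@(3, 9): e=[-6,6,16] → ·
    (0,5)@(1, 11): e=[-2,2,16] → ·
  covered (4 px):
    · · · ·
    · · · █
    · · █ ·
    · █ · ·
    █ · · ·
    · · · ·
    · · · ·
    · · · ·
    · · · ·

Final: "outside"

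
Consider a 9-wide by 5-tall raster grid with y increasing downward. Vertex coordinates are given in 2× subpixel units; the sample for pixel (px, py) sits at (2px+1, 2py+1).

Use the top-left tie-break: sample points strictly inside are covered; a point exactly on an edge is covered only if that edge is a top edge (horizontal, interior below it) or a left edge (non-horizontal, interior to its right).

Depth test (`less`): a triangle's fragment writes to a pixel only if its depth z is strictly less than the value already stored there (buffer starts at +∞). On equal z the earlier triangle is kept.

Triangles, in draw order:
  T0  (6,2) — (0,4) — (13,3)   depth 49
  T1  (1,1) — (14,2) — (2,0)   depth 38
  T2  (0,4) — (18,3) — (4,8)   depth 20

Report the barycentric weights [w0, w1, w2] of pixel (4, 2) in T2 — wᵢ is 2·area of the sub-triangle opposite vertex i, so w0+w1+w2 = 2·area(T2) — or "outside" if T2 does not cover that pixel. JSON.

T0:
  2·area = 20  (B↔C swapped to make it positive)
  edge (6, 2)→(13, 3): d=(7,1) right/bottom  bias=-1
  edge (13, 3)→(0, 4): d=(-13,1) right/bottom  bias=-1
  edge (0, 4)→(6, 2): d=(6,-2) top-left  bias=+0
    (4,0)@(9, 1): e=[-10,30,0] → ·  [on edge]
    (1,1)@(3, 3): e=[10,10,0] → █  [on edge]
    (2,1)@(5, 3): e=[8,8,4] → █
    (3,1)@(7, 3): e=[6,6,8] → █
    (4,1)@(9, 3): e=[4,4,12] → █
    (5,1)@(11, 3): e=[2,2,16] → █
    (6,1)@(13, 3): e=[0,0,20] → ·  [on edge]
    (1,2)@(3, 5): e=[24,-16,12] → ·
    (2,2)@(5, 5): e=[22,-18,16] → ·
    (3,2)@(7, 5): e=[20,-20,20] → ·
    (4,2)@(9, 5): e=[18,-22,24] → ·
    (5,2)@(11, 5): e=[16,-24,28] → ·
  covered (5 px):
    · · · · · · · · ·
    · █ █ █ █ █ · · ·
    · · · · · · · · ·
    · · · · · · · · ·
    · · · · · · · · ·
T1:
  2·area = 14  (B↔C swapped to make it positive)
  edge (1, 1)→(2, 0): d=(1,-1) top-left  bias=+0
  edge (2, 0)→(14, 2): d=(12,2) right/bottom  bias=-1
  edge (14, 2)→(1, 1): d=(-13,-1) top-left  bias=+0
    (0,0)@(1, 1): e=[0,14,0] → █  [on edge]
    (1,0)@(3, 1): e=[2,10,2] → █
    (2,0)@(5, 1): e=[4,6,4] → █
    (3,0)@(7, 1): e=[6,2,6] → █
    (4,0)@(9, 1): e=[8,-2,8] → ·
    (0,1)@(1, 3): e=[2,38,-26] → ·
    (1,1)@(3, 3): e=[4,34,-24] → ·
    (2,1)@(5, 3): e=[6,30,-22] → ·
    (3,1)@(7, 3): e=[8,26,-20] → ·
  covered (4 px):
    █ █ █ █ · · · · ·
    · · · · · · · · ·
    · · · · · · · · ·
    · · · · · · · · ·
    · · · · · · · · ·
T2:
  2·area = 76
  edge (0, 4)→(18, 3): d=(18,-1) top-left  bias=+0
  edge (18, 3)→(4, 8): d=(-14,5) right/bottom  bias=-1
  edge (4, 8)→(0, 4): d=(-4,-4) top-left  bias=+0
    (0,2)@(1, 5): e=[19,57,0] → █  [on edge]
    (1,2)@(3, 5): e=[21,47,8] → █
    (2,2)@(5, 5): e=[23,37,16] → █
    (3,2)@(7, 5): e=[25,27,24] → █
    (4,2)@(9, 5): e=[27,17,32] → █
    (5,2)@(11, 5): e=[29,7,40] → █
    (6,2)@(13, 5): e=[31,-3,48] → ·
    (0,3)@(1, 7): e=[55,29,-8] → ·
    (1,3)@(3, 7): e=[57,19,0] → █  [on edge]
    (3,3)@(7, 7): e=[61,-1,16] → ·
    (4,3)@(9, 7): e=[63,-11,24] → ·
    (5,3)@(11, 7): e=[65,-21,32] → ·
    (2,4)@(5, 9): e=[95,-19,0] → ·  [on edge]
  covered (8 px):
    · · · · · · · · ·
    · · · · · · · · ·
    █ █ █ █ █ █ · · ·
    · █ █ · · · · · ·
    · · · · · · · · ·

Final: [17,32,27]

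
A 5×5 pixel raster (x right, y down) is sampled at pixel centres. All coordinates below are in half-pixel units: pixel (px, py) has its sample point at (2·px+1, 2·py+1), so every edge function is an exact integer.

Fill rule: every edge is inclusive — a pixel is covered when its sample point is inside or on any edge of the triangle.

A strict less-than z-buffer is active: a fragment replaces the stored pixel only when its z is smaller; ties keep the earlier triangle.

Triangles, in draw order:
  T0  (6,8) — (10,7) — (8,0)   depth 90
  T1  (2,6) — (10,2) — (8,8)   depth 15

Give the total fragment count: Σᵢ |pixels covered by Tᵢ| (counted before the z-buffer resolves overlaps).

T0:
  2·area = 30  (B↔C swapped to make it positive)
  edge (6, 8)→(8, 0): d=(2,-8) inclusive
  edge (8, 0)→(10, 7): d=(2,7) inclusive
  edge (10, 7)→(6, 8): d=(-4,1) inclusive
    (3,2)@(7, 5): e=[2,17,11] → X
    (4,2)@(9, 5): e=[18,3,9] → X
    (3,3)@(7, 7): e=[6,21,3] → X
    (3,4)@(7, 9): e=[10,25,-5] → .
    (4,4)@(9, 9): e=[26,11,-7] → .
  covered (4 px):
    . . . . .
    . . . . .
    . . . X X
    . . . X X
    . . . . .
T1:
  2·area = 40
  edge (2, 6)→(10, 2): d=(8,-4) inclusive
  edge (10, 2)→(8, 8): d=(-2,6) inclusive
  edge (8, 8)→(2, 6): d=(-6,-2) inclusive
    (4,1)@(9, 3): e=[4,4,32] → X
    (2,2)@(5, 5): e=[4,24,12] → X
    (3,2)@(7, 5): e=[12,12,16] → X
    (4,2)@(9, 5): e=[20,0,20] → X  [on edge]
    (2,3)@(5, 7): e=[20,20,0] → X  [on edge]
    (4,3)@(9, 7): e=[36,-4,8] → .
    (2,4)@(5, 9): e=[36,16,-12] → .
    (3,4)@(7, 9): e=[44,4,-8] → .
  covered (6 px):
    . . . . .
    . . . . X
    . . X X X
    . . X X .
    . . . . .

Final: 10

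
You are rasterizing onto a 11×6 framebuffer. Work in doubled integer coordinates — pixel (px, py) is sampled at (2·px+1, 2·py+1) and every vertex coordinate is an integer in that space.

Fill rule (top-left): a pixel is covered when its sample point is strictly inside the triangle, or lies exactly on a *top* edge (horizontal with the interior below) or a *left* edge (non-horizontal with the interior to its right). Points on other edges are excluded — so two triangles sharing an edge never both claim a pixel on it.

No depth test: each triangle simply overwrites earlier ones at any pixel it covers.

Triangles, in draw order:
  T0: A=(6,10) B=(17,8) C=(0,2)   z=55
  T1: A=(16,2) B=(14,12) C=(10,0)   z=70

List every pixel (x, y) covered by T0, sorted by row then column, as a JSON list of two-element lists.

T0:
  2·area = 100  (B↔C swapped to make it positive)
  edge (6, 10)→(0, 2): d=(-6,-8) top-left  bias=+0
  edge (0, 2)→(17, 8): d=(17,6) right/bottom  bias=-1
  edge (17, 8)→(6, 10): d=(-11,2) right/bottom  bias=-1
    (0,1)@(1, 3): e=[2,11,87] → █
    (1,1)@(3, 3): e=[18,-1,83] → ·
    (0,2)@(1, 5): e=[-10,45,65] → ·
    (1,2)@(3, 5): e=[6,33,61] → █
    (2,2)@(5, 5): e=[22,21,57] → █
    (3,2)@(7, 5): e=[38,9,53] → █
    (4,2)@(9, 5): e=[54,-3,49] → ·
    (1,3)@(3, 7): e=[-6,67,39] → ·
    (2,3)@(5, 7): e=[10,55,35] → █
    (4,3)@(9, 7): e=[42,31,27] → █
    (5,3)@(11, 7): e=[58,19,23] → █
    (6,3)@(13, 7): e=[74,7,19] → █
  covered (12 px):
    · · · · · · · · · · ·
    █ · · · · · · · · · ·
    · █ █ █ · · · · · · ·
    · · █ █ █ █ █ · · · ·
    · · · █ █ █ · · · · ·
    · · · · · · · · · · ·
T1:
  2·area = 64
  edge (16, 2)→(14, 12): d=(-2,10) right/bottom  bias=-1
  edge (14, 12)→(10, 0): d=(-4,-12) top-left  bias=+0
  edge (10, 0)→(16, 2): d=(6,2) right/bottom  bias=-1
    (5,0)@(11, 1): e=[52,8,4] → █
    (6,0)@(13, 1): e=[32,32,0] → ·  [on edge]
    (5,1)@(11, 3): e=[48,0,16] → █  [on edge]
    (6,1)@(13, 3): e=[28,24,12] → █
    (7,1)@(15, 3): e=[8,48,8] → █
    (8,1)@(17, 3): e=[-12,72,4] → ·
    (9,1)@(19, 3): e=[-32,96,0] → ·  [on edge]
    (5,2)@(11, 5): e=[44,-8,28] → ·
    (6,2)@(13, 5): e=[24,16,24] → █
    (8,2)@(17, 5): e=[-16,64,16] → ·
    (6,3)@(13, 7): e=[20,8,36] → █
    (7,3)@(15, 7): e=[0,32,32] → ·  [on edge]
    (6,4)@(13, 9): e=[16,0,48] → █  [on edge]
  covered (8 px):
    · · · · · █ · · · · ·
    · · · · · █ █ █ · · ·
    · · · · · · █ █ · · ·
    · · · · · · █ · · · ·
    · · · · · · █ · · · ·
    · · · · · · · · · · ·

Final: [[0,1],[1,2],[2,2],[3,2],[2,3],[3,3],[4,3],[5,3],[6,3],[3,4],[4,4],[5,4]]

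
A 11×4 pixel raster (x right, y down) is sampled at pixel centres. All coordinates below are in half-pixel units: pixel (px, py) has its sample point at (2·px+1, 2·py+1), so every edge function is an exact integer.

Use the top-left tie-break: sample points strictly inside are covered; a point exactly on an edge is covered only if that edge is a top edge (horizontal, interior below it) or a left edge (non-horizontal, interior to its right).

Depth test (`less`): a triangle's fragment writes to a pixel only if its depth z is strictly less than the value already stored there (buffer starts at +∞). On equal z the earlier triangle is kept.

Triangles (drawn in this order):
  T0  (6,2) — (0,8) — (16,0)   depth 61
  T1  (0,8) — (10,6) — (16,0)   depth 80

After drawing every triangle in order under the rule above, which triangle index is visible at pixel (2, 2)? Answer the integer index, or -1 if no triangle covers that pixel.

T0:
  2·area = 48  (B↔C swapped to make it positive)
  edge (6, 2)→(16, 0): d=(10,-2) top-left  bias=+0
  edge (16, 0)→(0, 8): d=(-16,8) right/bottom  bias=-1
  edge (0, 8)→(6, 2): d=(6,-6) top-left  bias=+0
    (3,0)@(7, 1): e=[-8,56,0] → .  [on edge]
    (5,0)@(11, 1): e=[0,24,24] → X  [on edge]
    (6,0)@(13, 1): e=[4,8,36] → X
    (7,0)@(15, 1): e=[8,-8,48] → .
    (0,1)@(1, 3): e=[0,72,-24] → .  [on edge]
    (2,1)@(5, 3): e=[8,40,0] → X  [on edge]
    (3,1)@(7, 3): e=[12,24,12] → X
    (4,1)@(9, 3): e=[16,8,24] → X
    (5,1)@(11, 3): e=[20,-8,36] → .
    (6,1)@(13, 3): e=[24,-24,48] → .
    (1,2)@(3, 5): e=[24,24,0] → X  [on edge]
    (3,2)@(7, 5): e=[32,-8,24] → .
    (0,3)@(1, 7): e=[40,8,0] → X  [on edge]
  covered (8 px):
    . . . . . X X . . . .
    . . X X X . . . . . .
    . X X . . . . . . . .
    X . . . . . . . . . .
T1:
  2·area = 48  (B↔C swapped to make it positive)
  edge (0, 8)→(16, 0): d=(16,-8) top-left  bias=+0
  edge (16, 0)→(10, 6): d=(-6,6) right/bottom  bias=-1
  edge (10, 6)→(0, 8): d=(-10,2) right/bottom  bias=-1
    (7,0)@(15, 1): e=[8,0,40] → .  [on edge]
    (5,1)@(11, 3): e=[8,12,28] → X
    (6,1)@(13, 3): e=[24,0,24] → .  [on edge]
    (3,2)@(7, 5): e=[8,24,16] → X
    (4,2)@(9, 5): e=[24,12,12] → X
    (5,2)@(11, 5): e=[40,0,8] → .  [on edge]
    (7,2)@(15, 5): e=[72,-24,0] → .  [on edge]
    (1,3)@(3, 7): e=[8,36,4] → X
    (2,3)@(5, 7): e=[24,24,0] → .  [on edge]
    (3,3)@(7, 7): e=[40,12,-4] → .
    (4,3)@(9, 7): e=[56,0,-8] → .  [on edge]
  covered (4 px):
    . . . . . . . . . . .
    . . . . . X . . . . .
    . . . X X . . . . . .
    . X . . . . . . . . .

Z-buffer (winner per pixel, '.' = empty):
  . . . . . 0 0 . . . .
  . . 0 0 0 1 . . . . .
  . 0 0 1 1 . . . . . .
  0 1 . . . . . . . . .

Answer: 0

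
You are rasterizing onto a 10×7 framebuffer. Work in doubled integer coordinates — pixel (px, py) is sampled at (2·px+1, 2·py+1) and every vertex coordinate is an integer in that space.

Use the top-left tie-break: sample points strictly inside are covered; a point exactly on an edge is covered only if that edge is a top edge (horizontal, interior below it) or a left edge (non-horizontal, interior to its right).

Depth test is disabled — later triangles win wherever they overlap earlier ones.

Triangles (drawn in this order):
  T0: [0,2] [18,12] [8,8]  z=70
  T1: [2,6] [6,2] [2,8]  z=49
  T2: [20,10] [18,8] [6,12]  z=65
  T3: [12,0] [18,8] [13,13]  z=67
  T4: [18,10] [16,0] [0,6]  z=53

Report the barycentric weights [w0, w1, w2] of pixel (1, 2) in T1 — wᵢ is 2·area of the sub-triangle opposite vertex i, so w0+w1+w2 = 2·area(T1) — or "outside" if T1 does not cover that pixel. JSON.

T0:
  2·area = 28
  edge (0, 2)→(18, 12): d=(18,10) right/bottom  bias=-1
  edge (18, 12)→(8, 8): d=(-10,-4) top-left  bias=+0
  edge (8, 8)→(0, 2): d=(-8,-6) top-left  bias=+0
    (2,2)@(5, 5): e=[4,18,6] → X
    (3,2)@(7, 5): e=[-16,26,18] → .
    (2,3)@(5, 7): e=[40,-2,-10] → .
    (3,3)@(7, 7): e=[20,6,2] → X
    (4,3)@(9, 7): e=[0,14,14] → .  [on edge]
    (3,4)@(7, 9): e=[56,-14,-14] → .
    (5,4)@(11, 9): e=[16,2,10] → X
    (6,4)@(13, 9): e=[-4,10,22] → .
    (5,5)@(11, 11): e=[52,-18,-6] → .
  covered (3 px):
    . . . . . . . . . .
    . . . . . . . . . .
    . . X . . . . . . .
    . . . X . . . . . .
    . . . . . X . . . .
    . . . . . . . . . .
    . . . . . . . . . .
T1:
  2·area = 8
  edge (2, 6)→(6, 2): d=(4,-4) top-left  bias=+0
  edge (6, 2)→(2, 8): d=(-4,6) right/bottom  bias=-1
  edge (2, 8)→(2, 6): d=(0,-2) top-left  bias=+0
    (3,0)@(7, 1): e=[0,-2,10] → .  [on edge]
    (2,1)@(5, 3): e=[0,2,6] → X  [on edge]
    (3,1)@(7, 3): e=[8,-10,10] → .
    (1,2)@(3, 5): e=[0,6,2] → X  [on edge]
    (2,2)@(5, 5): e=[8,-6,6] → .
    (0,3)@(1, 7): e=[0,10,-2] → .  [on edge]
    (1,3)@(3, 7): e=[8,-2,2] → .
  covered (2 px):
    . . . . . . . . . .
    . . X . . . . . . .
    . X . . . . . . . .
    . . . . . . . . . .
    . . . . . . . . . .
    . . . . . . . . . .
    . . . . . . . . . .
T2:
  2·area = 32  (B↔C swapped to make it positive)
  edge (20, 10)→(6, 12): d=(-14,2) right/bottom  bias=-1
  edge (6, 12)→(18, 8): d=(12,-4) top-left  bias=+0
  edge (18, 8)→(20, 10): d=(2,2) right/bottom  bias=-1
    (5,0)@(11, 1): e=[144,-112,0] → .  [on edge]
    (6,1)@(13, 3): e=[112,-80,0] → .  [on edge]
    (7,2)@(15, 5): e=[80,-48,0] → .  [on edge]
    (8,3)@(17, 7): e=[48,-16,0] → .  [on edge]
    (7,4)@(15, 9): e=[24,0,8] → X  [on edge]
    (8,4)@(17, 9): e=[20,8,4] → X
    (9,4)@(19, 9): e=[16,16,0] → .  [on edge]
    (4,5)@(9, 11): e=[8,0,24] → X  [on edge]
    (5,5)@(11, 11): e=[4,8,20] → X
    (6,5)@(13, 11): e=[0,16,16] → .  [on edge]
    (7,5)@(15, 11): e=[-4,24,12] → .
    (8,5)@(17, 11): e=[-8,32,8] → .
    (1,6)@(3, 13): e=[-8,0,40] → .  [on edge]
  covered (4 px):
    . . . . . . . . . .
    . . . . . . . . . .
    . . . . . . . . . .
    . . . . . . . . . .
    . . . . . . . X X .
    . . . . X X . . . .
    . . . . . . . . . .
T3:
  2·area = 70
  edge (12, 0)→(18, 8): d=(6,8) right/bottom  bias=-1
  edge (18, 8)→(13, 13): d=(-5,5) right/bottom  bias=-1
  edge (13, 13)→(12, 0): d=(-1,-13) top-left  bias=+0
    (6,1)@(13, 3): e=[10,50,10] → X
    (7,1)@(15, 3): e=[-6,40,36] → .
    (6,2)@(13, 5): e=[22,40,8] → X
    (7,2)@(15, 5): e=[6,30,34] → X
    (8,2)@(17, 5): e=[-10,20,60] → .
    (6,3)@(13, 7): e=[34,30,6] → X
    (8,3)@(17, 7): e=[2,10,58] → X
    (9,3)@(19, 7): e=[-14,0,84] → .  [on edge]
    (6,4)@(13, 9): e=[46,20,4] → X
    (8,4)@(17, 9): e=[14,0,56] → .  [on edge]
    (6,5)@(13, 11): e=[58,10,2] → X
    (7,5)@(15, 11): e=[42,0,28] → .  [on edge]
    (6,6)@(13, 13): e=[70,0,0] → .  [on edge]
  covered (9 px):
    . . . . . . . . . .
    . . . . . . X . . .
    . . . . . . X X . .
    . . . . . . X X X .
    . . . . . . X X . .
    . . . . . . X . . .
    . . . . . . . . . .
T4:
  2·area = 172  (B↔C swapped to make it positive)
  edge (18, 10)→(0, 6): d=(-18,-4) top-left  bias=+0
  edge (0, 6)→(16, 0): d=(16,-6) top-left  bias=+0
  edge (16, 0)→(18, 10): d=(2,10) right/bottom  bias=-1
    (7,0)@(15, 1): e=[150,10,12] → X
    (8,0)@(17, 1): e=[158,22,-8] → .
    (4,1)@(9, 3): e=[90,6,76] → X
    (5,1)@(11, 3): e=[98,18,56] → X
    (6,1)@(13, 3): e=[106,30,36] → X
    (8,1)@(17, 3): e=[122,54,-4] → .
    (1,2)@(3, 5): e=[30,2,140] → X
    (2,2)@(5, 5): e=[38,14,120] → X
    (3,2)@(7, 5): e=[46,26,100] → X
    (8,2)@(17, 5): e=[86,86,0] → .  [on edge]
    (1,3)@(3, 7): e=[-6,34,144] → .
    (2,3)@(5, 7): e=[2,46,124] → X
  covered (21 px):
    . . . . . . . X . .
    . . . . X X X X . .
    . X X X X X X X . .
    . . X X X X X X X .
    . . . . . . . X X .
    . . . . . . . . . .
    . . . . . . . . . .

Answer: [6,2,0]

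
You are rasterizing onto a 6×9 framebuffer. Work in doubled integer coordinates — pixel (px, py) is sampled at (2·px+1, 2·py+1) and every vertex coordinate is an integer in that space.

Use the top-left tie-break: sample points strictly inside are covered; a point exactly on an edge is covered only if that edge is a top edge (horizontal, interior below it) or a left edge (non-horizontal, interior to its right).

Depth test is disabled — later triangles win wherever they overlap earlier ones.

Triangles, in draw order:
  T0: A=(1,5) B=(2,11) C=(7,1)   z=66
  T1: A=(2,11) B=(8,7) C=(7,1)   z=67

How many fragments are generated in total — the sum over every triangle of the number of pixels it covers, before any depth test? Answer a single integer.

T0:
  2·area = 40  (B↔C swapped to make it positive)
  edge (1, 5)→(7, 1): d=(6,-4) top-left  bias=+0
  edge (7, 1)→(2, 11): d=(-5,10) right/bottom  bias=-1
  edge (2, 11)→(1, 5): d=(-1,-6) top-left  bias=+0
    (3,0)@(7, 1): e=[0,0,40] → ·  [on edge]
    (2,1)@(5, 3): e=[4,10,26] → #
    (3,1)@(7, 3): e=[12,-10,38] → ·
    (0,2)@(1, 5): e=[0,40,0] → #  [on edge]
    (1,2)@(3, 5): e=[8,20,12] → #
    (2,2)@(5, 5): e=[16,0,24] → ·  [on edge]
    (0,3)@(1, 7): e=[12,30,-2] → ·
    (1,3)@(3, 7): e=[20,10,10] → #
    (2,3)@(5, 7): e=[28,-10,22] → ·
    (1,4)@(3, 9): e=[32,0,8] → ·  [on edge]
    (0,6)@(1, 13): e=[48,0,-8] → ·  [on edge]
    (1,8)@(3, 17): e=[80,-40,0] → ·  [on edge]
  covered (4 px):
    · · · · · ·
    · · # · · ·
    # # · · · ·
    · # · · · ·
    · · · · · ·
    · · · · · ·
    · · · · · ·
    · · · · · ·
    · · · · · ·
T1:
  2·area = 40  (B↔C swapped to make it positive)
  edge (2, 11)→(7, 1): d=(5,-10) top-left  bias=+0
  edge (7, 1)→(8, 7): d=(1,6) right/bottom  bias=-1
  edge (8, 7)→(2, 11): d=(-6,4) right/bottom  bias=-1
    (3,0)@(7, 1): e=[0,0,40] → ·  [on edge]
    (3,1)@(7, 3): e=[10,2,28] → #
    (4,1)@(9, 3): e=[30,-10,20] → ·
    (2,2)@(5, 5): e=[0,16,24] → #  [on edge]
    (4,2)@(9, 5): e=[40,-8,8] → ·
    (5,2)@(11, 5): e=[60,-20,0] → ·  [on edge]
    (2,3)@(5, 7): e=[10,18,12] → #
    (4,3)@(9, 7): e=[50,-6,-4] → ·
    (1,4)@(3, 9): e=[0,32,8] → #  [on edge]
    (2,4)@(5, 9): e=[20,20,0] → ·  [on edge]
    (3,4)@(7, 9): e=[40,8,-8] → ·
    (1,5)@(3, 11): e=[10,34,-4] → ·
    (0,6)@(1, 13): e=[0,48,-8] → ·  [on edge]
    (4,6)@(9, 13): e=[80,0,-40] → ·  [on edge]
  covered (6 px):
    · · · · · ·
    · · · # · ·
    · · # # · ·
    · · # # · ·
    · # · · · ·
    · · · · · ·
    · · · · · ·
    · · · · · ·
    · · · · · ·

Final: 10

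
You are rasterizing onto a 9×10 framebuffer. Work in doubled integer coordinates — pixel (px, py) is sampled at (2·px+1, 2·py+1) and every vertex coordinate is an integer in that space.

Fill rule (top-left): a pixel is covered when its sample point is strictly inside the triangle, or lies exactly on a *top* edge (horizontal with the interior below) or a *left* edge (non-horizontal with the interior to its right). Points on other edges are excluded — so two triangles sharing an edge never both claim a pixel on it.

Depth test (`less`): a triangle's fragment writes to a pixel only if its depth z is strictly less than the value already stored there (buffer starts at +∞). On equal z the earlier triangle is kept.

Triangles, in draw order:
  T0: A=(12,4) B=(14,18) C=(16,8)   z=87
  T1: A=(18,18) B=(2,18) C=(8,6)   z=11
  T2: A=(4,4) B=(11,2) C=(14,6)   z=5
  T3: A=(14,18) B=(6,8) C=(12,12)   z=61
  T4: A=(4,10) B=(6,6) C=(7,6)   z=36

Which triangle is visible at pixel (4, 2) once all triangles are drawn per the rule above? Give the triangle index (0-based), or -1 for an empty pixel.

T0:
  2·area = 48  (B↔C swapped to make it positive)
  edge (12, 4)→(16, 8): d=(4,4) right/bottom  bias=-1
  edge (16, 8)→(14, 18): d=(-2,10) right/bottom  bias=-1
  edge (14, 18)→(12, 4): d=(-2,-14) top-left  bias=+0
    (4,0)@(9, 1): e=[0,84,-36] → ·  [on edge]
    (5,1)@(11, 3): e=[0,60,-12] → ·  [on edge]
    (8,1)@(17, 3): e=[-24,0,72] → ·  [on edge]
    (6,2)@(13, 5): e=[0,36,12] → ·  [on edge]
    (6,3)@(13, 7): e=[8,32,8] → █
    (7,3)@(15, 7): e=[0,12,36] → ·  [on edge]
    (6,4)@(13, 9): e=[16,28,4] → █
    (7,4)@(15, 9): e=[8,8,32] → █
    (8,4)@(17, 9): e=[0,-12,60] → ·  [on edge]
    (6,5)@(13, 11): e=[24,24,0] → █  [on edge]
    (8,5)@(17, 11): e=[8,-16,56] → ·
    (6,6)@(13, 13): e=[32,20,-4] → ·
    (7,6)@(15, 13): e=[24,0,24] → ·  [on edge]
  covered (5 px):
    · · · · · · · · ·
    · · · · · · · · ·
    · · · · · · · · ·
    · · · · · · █ · ·
    · · · · · · █ █ ·
    · · · · · · █ █ ·
    · · · · · · · · ·
    · · · · · · · · ·
    · · · · · · · · ·
    · · · · · · · · ·
T1:
  2·area = 192
  edge (18, 18)→(2, 18): d=(-16,0) right/bottom  bias=-1
  edge (2, 18)→(8, 6): d=(6,-12) top-left  bias=+0
  edge (8, 6)→(18, 18): d=(10,12) right/bottom  bias=-1
    (3,4)@(7, 9): e=[144,6,42] → █
    (4,4)@(9, 9): e=[144,30,18] → █
    (5,4)@(11, 9): e=[144,54,-6] → ·
    (3,5)@(7, 11): e=[112,18,62] → █
    (5,5)@(11, 11): e=[112,66,14] → █
    (6,5)@(13, 11): e=[112,90,-10] → ·
    (2,6)@(5, 13): e=[80,6,106] → █
    (6,6)@(13, 13): e=[80,102,10] → █
    (7,6)@(15, 13): e=[80,126,-14] → ·
    (2,7)@(5, 15): e=[48,18,126] → █
    (7,7)@(15, 15): e=[48,138,6] → █
    (8,7)@(17, 15): e=[48,162,-18] → ·
  covered (24 px):
    · · · · · · · · ·
    · · · · · · · · ·
    · · · · · · · · ·
    · · · · · · · · ·
    · · · █ █ · · · ·
    · · · █ █ █ · · ·
    · · █ █ █ █ █ · ·
    · · █ █ █ █ █ █ ·
    · █ █ █ █ █ █ █ █
    · · · · · · · · ·
T2:
  2·area = 34
  edge (4, 4)→(11, 2): d=(7,-2) top-left  bias=+0
  edge (11, 2)→(14, 6): d=(3,4) right/bottom  bias=-1
  edge (14, 6)→(4, 4): d=(-10,-2) top-left  bias=+0
    (4,1)@(9, 3): e=[3,11,20] → █
    (5,1)@(11, 3): e=[7,3,24] → █
    (6,1)@(13, 3): e=[11,-5,28] → ·
    (4,2)@(9, 5): e=[17,17,0] → █  [on edge]
    (6,2)@(13, 5): e=[25,1,8] → █
    (7,2)@(15, 5): e=[29,-7,12] → ·
    (4,3)@(9, 7): e=[31,23,-20] → ·
    (5,3)@(11, 7): e=[35,15,-16] → ·
    (6,3)@(13, 7): e=[39,7,-12] → ·
  covered (5 px):
    · · · · · · · · ·
    · · · · █ █ · · ·
    · · · · █ █ █ · ·
    · · · · · · · · ·
    · · · · · · · · ·
    · · · · · · · · ·
    · · · · · · · · ·
    · · · · · · · · ·
    · · · · · · · · ·
    · · · · · · · · ·
T3:
  2·area = 28
  edge (14, 18)→(6, 8): d=(-8,-10) top-left  bias=+0
  edge (6, 8)→(12, 12): d=(6,4) right/bottom  bias=-1
  edge (12, 12)→(14, 18): d=(2,6) right/bottom  bias=-1
    (4,1)@(9, 3): e=[70,-42,0] → ·  [on edge]
    (3,4)@(7, 9): e=[2,2,24] → █
    (4,4)@(9, 9): e=[22,-6,12] → ·
    (5,4)@(11, 9): e=[42,-14,0] → ·  [on edge]
    (3,5)@(7, 11): e=[-14,14,28] → ·
    (4,5)@(9, 11): e=[6,6,16] → █
    (5,5)@(11, 11): e=[26,-2,4] → ·
    (4,6)@(9, 13): e=[-10,18,20] → ·
    (5,6)@(11, 13): e=[10,10,8] → █
    (6,6)@(13, 13): e=[30,2,-4] → ·
    (5,7)@(11, 15): e=[-6,22,12] → ·
    (6,7)@(13, 15): e=[14,14,0] → ·  [on edge]
  covered (3 px):
    · · · · · · · · ·
    · · · · · · · · ·
    · · · · · · · · ·
    · · · · · · · · ·
    · · · █ · · · · ·
    · · · · █ · · · ·
    · · · · · █ · · ·
    · · · · · · · · ·
    · · · · · · · · ·
    · · · · · · · · ·
T4:
  2·area = 4
  edge (4, 10)→(6, 6): d=(2,-4) top-left  bias=+0
  edge (6, 6)→(7, 6): d=(1,0) top-left  bias=+0
  edge (7, 6)→(4, 10): d=(-3,4) right/bottom  bias=-1
  covered (0 px):
    · · · · · · · · ·
    · · · · · · · · ·
    · · · · · · · · ·
    · · · · · · · · ·
    · · · · · · · · ·
    · · · · · · · · ·
    · · · · · · · · ·
    · · · · · · · · ·
    · · · · · · · · ·
    · · · · · · · · ·

Z-buffer (winner per pixel, '.' = empty):
  . . . . . . . . .
  . . . . 2 2 . . .
  . . . . 2 2 2 . .
  . . . . . . 0 . .
  . . . 1 1 . 0 0 .
  . . . 1 1 1 0 0 .
  . . 1 1 1 1 1 . .
  . . 1 1 1 1 1 1 .
  . 1 1 1 1 1 1 1 1
  . . . . . . . . .

Final: 2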